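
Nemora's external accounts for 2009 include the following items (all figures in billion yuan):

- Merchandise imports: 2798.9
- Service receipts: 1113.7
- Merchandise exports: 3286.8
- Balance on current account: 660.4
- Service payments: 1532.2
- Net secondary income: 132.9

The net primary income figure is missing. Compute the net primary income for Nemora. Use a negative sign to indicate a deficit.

Current account = goods balance + services balance + net primary income + net secondary income
Sum of the known components = 202.3
Net primary income = CA - (known components) = 660.4 - 202.3 = 458.1

458.1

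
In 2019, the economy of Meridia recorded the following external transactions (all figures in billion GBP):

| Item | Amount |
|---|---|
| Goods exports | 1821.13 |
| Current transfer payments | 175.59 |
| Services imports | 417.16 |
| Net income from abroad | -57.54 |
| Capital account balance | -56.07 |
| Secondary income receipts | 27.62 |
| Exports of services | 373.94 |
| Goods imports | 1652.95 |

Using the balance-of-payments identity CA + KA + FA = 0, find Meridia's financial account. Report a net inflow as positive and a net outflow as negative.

Goods balance = 1821.13 - 1652.95 = 168.18
Services balance = 373.94 - 417.16 = -43.22
Trade balance (goods + services) = 168.18 + (-43.22) = 124.96
Net primary income = -57.54
Net secondary income = 27.62 - 175.59 = -147.97
Current account = 124.96 + (-57.54) + (-147.97) = -80.55
Financial account = -(-80.55 + (-56.07)) = 136.62

136.62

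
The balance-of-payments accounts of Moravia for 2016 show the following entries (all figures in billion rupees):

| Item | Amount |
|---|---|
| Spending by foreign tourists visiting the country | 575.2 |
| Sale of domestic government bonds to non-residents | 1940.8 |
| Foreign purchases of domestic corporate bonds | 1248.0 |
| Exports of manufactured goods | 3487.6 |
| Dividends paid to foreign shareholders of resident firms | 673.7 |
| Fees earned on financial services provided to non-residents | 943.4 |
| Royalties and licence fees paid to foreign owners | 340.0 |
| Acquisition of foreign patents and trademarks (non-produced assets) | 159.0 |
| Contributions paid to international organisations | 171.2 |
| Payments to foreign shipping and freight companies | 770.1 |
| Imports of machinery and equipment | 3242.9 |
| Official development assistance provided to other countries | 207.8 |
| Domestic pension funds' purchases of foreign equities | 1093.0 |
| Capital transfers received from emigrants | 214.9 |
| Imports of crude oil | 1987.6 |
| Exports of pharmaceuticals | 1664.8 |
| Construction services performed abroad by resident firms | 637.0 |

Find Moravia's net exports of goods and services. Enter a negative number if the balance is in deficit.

967.4

Goods: 1664.8 + 3487.6 - 3242.9 - 1987.6 = -78.1
Services: 575.2 - 340.0 - 770.1 + 637.0 + 943.4 = 1045.5
Trade balance = -78.1 + 1045.5 = 967.4
(Excluded from the trade balance — financial account: sale of domestic government bonds to non-residents 1940.8, foreign purchases of domestic corporate bonds 1248.0, domestic pension funds' purchases of foreign equities 1093.0; primary income: dividends paid to foreign shareholders of resident firms 673.7; capital account: acquisition of foreign patents and trademarks (non-produced assets) 159.0, capital transfers received from emigrants 214.9; secondary income: contributions paid to international organisations 171.2, official development assistance provided to other countries 207.8.)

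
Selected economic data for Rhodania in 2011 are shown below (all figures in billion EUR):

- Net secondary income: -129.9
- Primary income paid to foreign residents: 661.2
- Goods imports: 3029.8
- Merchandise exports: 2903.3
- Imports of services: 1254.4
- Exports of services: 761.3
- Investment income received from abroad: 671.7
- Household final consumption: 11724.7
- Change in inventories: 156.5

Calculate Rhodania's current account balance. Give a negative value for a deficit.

-739.0

Goods balance = 2903.3 - 3029.8 = -126.5
Services balance = 761.3 - 1254.4 = -493.1
Trade balance (goods + services) = -126.5 + (-493.1) = -619.6
Net primary income = 671.7 - 661.2 = 10.5
Net secondary income = -129.9
Current account = -619.6 + 10.5 + (-129.9) = -739.0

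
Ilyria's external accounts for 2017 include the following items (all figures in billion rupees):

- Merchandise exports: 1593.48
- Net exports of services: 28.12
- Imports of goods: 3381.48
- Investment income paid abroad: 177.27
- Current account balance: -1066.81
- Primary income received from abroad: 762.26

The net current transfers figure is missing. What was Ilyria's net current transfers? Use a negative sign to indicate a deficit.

Current account = goods balance + services balance + net primary income + net secondary income
Sum of the known components = -1174.89
Net current transfers = CA - (known components) = -1066.81 - (-1174.89) = 108.08

108.08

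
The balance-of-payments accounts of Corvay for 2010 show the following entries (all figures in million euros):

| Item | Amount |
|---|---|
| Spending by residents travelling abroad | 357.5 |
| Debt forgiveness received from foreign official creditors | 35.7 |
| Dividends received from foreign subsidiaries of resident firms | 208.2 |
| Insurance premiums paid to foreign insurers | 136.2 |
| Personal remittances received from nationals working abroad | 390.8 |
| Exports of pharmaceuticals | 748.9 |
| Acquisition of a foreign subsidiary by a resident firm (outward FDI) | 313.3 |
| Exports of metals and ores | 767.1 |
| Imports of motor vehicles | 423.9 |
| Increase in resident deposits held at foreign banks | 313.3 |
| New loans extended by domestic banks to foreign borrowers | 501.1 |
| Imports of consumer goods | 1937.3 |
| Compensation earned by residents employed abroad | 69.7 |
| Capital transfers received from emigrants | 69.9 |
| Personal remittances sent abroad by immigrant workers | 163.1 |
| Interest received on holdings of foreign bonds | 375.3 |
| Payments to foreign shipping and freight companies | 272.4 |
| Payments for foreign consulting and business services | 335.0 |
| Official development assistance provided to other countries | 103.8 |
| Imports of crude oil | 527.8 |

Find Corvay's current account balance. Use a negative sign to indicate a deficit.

Goods: -1937.3 - 527.8 + 748.9 + 767.1 - 423.9 = -1373.0
Services: -335.0 - 136.2 - 357.5 - 272.4 = -1101.1
Primary income: 208.2 + 375.3 + 69.7 = 653.2
Secondary income: -163.1 - 103.8 + 390.8 = 123.9
Current account = (-1373.0) + (-1101.1) + 653.2 + 123.9 = -1697.0
(Excluded from the current account — capital account: debt forgiveness received from foreign official creditors 35.7, capital transfers received from emigrants 69.9; financial account: acquisition of a foreign subsidiary by a resident firm (outward FDI) 313.3, increase in resident deposits held at foreign banks 313.3, new loans extended by domestic banks to foreign borrowers 501.1.)

-1697.0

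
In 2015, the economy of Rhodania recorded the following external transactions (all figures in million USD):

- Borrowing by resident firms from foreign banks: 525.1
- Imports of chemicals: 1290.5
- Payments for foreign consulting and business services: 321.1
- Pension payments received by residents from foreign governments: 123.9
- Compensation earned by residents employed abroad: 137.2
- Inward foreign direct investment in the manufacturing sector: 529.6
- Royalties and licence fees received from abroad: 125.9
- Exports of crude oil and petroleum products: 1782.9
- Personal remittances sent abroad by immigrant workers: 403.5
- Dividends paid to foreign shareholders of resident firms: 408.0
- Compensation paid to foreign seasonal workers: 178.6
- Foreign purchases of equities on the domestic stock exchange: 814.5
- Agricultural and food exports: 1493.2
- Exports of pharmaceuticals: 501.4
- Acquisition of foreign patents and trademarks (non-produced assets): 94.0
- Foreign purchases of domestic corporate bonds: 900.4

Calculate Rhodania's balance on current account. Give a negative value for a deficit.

1562.8

Goods: 1782.9 - 1290.5 + 1493.2 + 501.4 = 2487.0
Services: 125.9 - 321.1 = -195.2
Primary income: 137.2 - 178.6 - 408.0 = -449.4
Secondary income: -403.5 + 123.9 = -279.6
Current account = 2487.0 + (-195.2) + (-449.4) + (-279.6) = 1562.8
(Excluded from the current account — financial account: borrowing by resident firms from foreign banks 525.1, inward foreign direct investment in the manufacturing sector 529.6, foreign purchases of equities on the domestic stock exchange 814.5, foreign purchases of domestic corporate bonds 900.4; capital account: acquisition of foreign patents and trademarks (non-produced assets) 94.0.)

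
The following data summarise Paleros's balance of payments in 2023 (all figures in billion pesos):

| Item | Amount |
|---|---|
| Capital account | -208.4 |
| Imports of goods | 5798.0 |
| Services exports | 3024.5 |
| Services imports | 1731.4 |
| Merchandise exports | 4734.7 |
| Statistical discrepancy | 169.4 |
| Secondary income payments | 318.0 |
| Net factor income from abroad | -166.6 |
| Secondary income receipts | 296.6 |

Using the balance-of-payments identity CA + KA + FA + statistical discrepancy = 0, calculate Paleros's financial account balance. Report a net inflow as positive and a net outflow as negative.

Goods balance = 4734.7 - 5798.0 = -1063.3
Services balance = 3024.5 - 1731.4 = 1293.1
Trade balance (goods + services) = -1063.3 + 1293.1 = 229.8
Net primary income = -166.6
Net secondary income = 296.6 - 318.0 = -21.4
Current account = 229.8 + (-166.6) + (-21.4) = 41.8
Financial account = -(41.8 + (-208.4) + 169.4) = -2.8

-2.8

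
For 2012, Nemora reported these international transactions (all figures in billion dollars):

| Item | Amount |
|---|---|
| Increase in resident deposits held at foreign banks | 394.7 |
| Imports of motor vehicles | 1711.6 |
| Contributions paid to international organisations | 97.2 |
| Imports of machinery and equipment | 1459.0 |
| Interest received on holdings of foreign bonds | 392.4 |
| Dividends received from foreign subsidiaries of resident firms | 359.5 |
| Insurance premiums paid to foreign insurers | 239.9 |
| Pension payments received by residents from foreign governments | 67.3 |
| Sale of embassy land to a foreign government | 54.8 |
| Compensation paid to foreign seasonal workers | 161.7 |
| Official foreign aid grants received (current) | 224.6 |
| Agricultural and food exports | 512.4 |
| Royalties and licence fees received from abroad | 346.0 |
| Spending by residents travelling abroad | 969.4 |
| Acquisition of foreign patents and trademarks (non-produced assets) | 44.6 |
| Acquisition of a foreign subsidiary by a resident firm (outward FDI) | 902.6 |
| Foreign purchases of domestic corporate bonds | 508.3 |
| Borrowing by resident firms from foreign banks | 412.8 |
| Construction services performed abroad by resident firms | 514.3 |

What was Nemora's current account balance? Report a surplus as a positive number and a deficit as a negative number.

Goods: -1711.6 - 1459.0 + 512.4 = -2658.2
Services: 346.0 - 969.4 - 239.9 + 514.3 = -349.0
Primary income: -161.7 + 359.5 + 392.4 = 590.2
Secondary income: 224.6 + 67.3 - 97.2 = 194.7
Current account = (-2658.2) + (-349.0) + 590.2 + 194.7 = -2222.3
(Excluded from the current account — financial account: increase in resident deposits held at foreign banks 394.7, acquisition of a foreign subsidiary by a resident firm (outward FDI) 902.6, foreign purchases of domestic corporate bonds 508.3, borrowing by resident firms from foreign banks 412.8; capital account: sale of embassy land to a foreign government 54.8, acquisition of foreign patents and trademarks (non-produced assets) 44.6.)

-2222.3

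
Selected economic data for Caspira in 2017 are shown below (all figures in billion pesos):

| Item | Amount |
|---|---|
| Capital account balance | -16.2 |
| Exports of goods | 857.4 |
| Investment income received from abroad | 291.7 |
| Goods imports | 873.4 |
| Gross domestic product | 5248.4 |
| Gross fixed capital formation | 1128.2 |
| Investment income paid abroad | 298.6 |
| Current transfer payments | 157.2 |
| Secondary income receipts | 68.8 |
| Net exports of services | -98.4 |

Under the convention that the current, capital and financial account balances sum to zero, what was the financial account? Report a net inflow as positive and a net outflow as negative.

225.9

Goods balance = 857.4 - 873.4 = -16.0
Services balance = -98.4
Trade balance (goods + services) = -16.0 + (-98.4) = -114.4
Net primary income = 291.7 - 298.6 = -6.9
Net secondary income = 68.8 - 157.2 = -88.4
Current account = -114.4 + (-6.9) + (-88.4) = -209.7
Financial account = -(-209.7 + (-16.2)) = 225.9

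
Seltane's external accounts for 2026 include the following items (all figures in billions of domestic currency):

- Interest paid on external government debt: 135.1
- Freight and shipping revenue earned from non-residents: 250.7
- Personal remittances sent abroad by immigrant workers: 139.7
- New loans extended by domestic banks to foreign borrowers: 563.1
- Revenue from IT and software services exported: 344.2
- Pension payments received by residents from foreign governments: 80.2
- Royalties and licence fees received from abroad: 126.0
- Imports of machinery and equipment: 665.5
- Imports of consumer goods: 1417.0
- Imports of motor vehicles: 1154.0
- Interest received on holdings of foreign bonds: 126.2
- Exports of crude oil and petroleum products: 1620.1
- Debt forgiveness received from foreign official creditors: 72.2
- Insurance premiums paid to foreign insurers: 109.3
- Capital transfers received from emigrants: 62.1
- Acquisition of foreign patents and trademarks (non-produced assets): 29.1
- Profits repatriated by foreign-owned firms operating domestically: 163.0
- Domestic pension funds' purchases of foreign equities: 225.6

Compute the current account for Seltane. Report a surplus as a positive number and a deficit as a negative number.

-1236.2

Goods: -1154.0 + 1620.1 - 665.5 - 1417.0 = -1616.4
Services: 250.7 - 109.3 + 126.0 + 344.2 = 611.6
Primary income: 126.2 - 163.0 - 135.1 = -171.9
Secondary income: -139.7 + 80.2 = -59.5
Current account = (-1616.4) + 611.6 + (-171.9) + (-59.5) = -1236.2
(Excluded from the current account — financial account: new loans extended by domestic banks to foreign borrowers 563.1, domestic pension funds' purchases of foreign equities 225.6; capital account: debt forgiveness received from foreign official creditors 72.2, capital transfers received from emigrants 62.1, acquisition of foreign patents and trademarks (non-produced assets) 29.1.)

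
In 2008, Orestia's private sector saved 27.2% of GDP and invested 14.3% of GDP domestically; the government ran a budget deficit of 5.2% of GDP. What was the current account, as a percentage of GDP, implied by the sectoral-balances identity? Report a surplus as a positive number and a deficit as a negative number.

7.7

By the sectoral-balances identity, CA = (S_private - I) + (T - G).
Private balance = 27.2 - 14.3 = 12.9
Government balance (T - G) = -5.2
CA = 12.9 + (-5.2) = 7.7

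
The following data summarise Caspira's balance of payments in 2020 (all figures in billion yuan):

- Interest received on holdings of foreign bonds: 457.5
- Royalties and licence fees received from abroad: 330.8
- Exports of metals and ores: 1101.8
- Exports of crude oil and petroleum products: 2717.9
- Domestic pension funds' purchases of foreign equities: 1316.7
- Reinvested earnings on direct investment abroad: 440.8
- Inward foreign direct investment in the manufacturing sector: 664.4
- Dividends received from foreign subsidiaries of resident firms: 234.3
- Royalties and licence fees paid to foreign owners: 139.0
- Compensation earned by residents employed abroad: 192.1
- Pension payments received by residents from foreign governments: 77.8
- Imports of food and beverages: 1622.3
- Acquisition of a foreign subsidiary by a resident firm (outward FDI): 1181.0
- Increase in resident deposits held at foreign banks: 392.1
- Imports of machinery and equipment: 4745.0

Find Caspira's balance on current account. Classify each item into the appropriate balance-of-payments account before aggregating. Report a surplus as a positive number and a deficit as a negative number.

-953.3

Goods: -1622.3 - 4745.0 + 1101.8 + 2717.9 = -2547.6
Services: 330.8 - 139.0 = 191.8
Primary income: 457.5 + 440.8 + 192.1 + 234.3 = 1324.7
Secondary income: 77.8
Current account = (-2547.6) + 191.8 + 1324.7 + 77.8 = -953.3
(Excluded from the current account — financial account: domestic pension funds' purchases of foreign equities 1316.7, inward foreign direct investment in the manufacturing sector 664.4, acquisition of a foreign subsidiary by a resident firm (outward FDI) 1181.0, increase in resident deposits held at foreign banks 392.1.)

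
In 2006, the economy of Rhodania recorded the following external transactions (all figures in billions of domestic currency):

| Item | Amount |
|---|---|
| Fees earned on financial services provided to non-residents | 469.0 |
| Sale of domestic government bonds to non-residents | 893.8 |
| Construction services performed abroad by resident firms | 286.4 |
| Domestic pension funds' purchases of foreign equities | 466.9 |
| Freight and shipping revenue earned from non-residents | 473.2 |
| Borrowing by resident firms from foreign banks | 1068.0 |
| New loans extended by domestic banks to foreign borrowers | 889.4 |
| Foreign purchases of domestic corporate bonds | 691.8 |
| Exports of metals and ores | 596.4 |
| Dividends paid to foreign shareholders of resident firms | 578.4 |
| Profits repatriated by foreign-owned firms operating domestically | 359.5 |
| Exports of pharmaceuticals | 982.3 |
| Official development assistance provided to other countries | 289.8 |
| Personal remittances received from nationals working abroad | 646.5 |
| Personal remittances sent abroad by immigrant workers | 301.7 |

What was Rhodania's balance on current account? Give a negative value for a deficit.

Goods: 982.3 + 596.4 = 1578.7
Services: 286.4 + 473.2 + 469.0 = 1228.6
Primary income: -578.4 - 359.5 = -937.9
Secondary income: -289.8 + 646.5 - 301.7 = 55.0
Current account = 1578.7 + 1228.6 + (-937.9) + 55.0 = 1924.4
(Excluded from the current account — financial account: sale of domestic government bonds to non-residents 893.8, domestic pension funds' purchases of foreign equities 466.9, borrowing by resident firms from foreign banks 1068.0, new loans extended by domestic banks to foreign borrowers 889.4, foreign purchases of domestic corporate bonds 691.8.)

1924.4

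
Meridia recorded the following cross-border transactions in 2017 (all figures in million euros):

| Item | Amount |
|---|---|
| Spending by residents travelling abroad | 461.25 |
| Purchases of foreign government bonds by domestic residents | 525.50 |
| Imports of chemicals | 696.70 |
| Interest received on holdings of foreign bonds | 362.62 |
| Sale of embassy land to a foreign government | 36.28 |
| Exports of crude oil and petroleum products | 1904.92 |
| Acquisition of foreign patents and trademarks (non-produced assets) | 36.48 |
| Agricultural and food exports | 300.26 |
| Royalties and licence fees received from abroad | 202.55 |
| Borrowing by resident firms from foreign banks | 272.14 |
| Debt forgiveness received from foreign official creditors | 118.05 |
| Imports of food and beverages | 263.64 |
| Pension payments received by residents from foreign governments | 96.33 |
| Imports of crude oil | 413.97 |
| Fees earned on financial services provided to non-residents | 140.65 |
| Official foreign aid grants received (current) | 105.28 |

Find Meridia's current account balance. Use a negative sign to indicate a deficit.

1277.05

Goods: 300.26 - 413.97 + 1904.92 - 696.70 - 263.64 = 830.87
Services: -461.25 + 202.55 + 140.65 = -118.05
Primary income: 362.62
Secondary income: 96.33 + 105.28 = 201.61
Current account = 830.87 + (-118.05) + 362.62 + 201.61 = 1277.05
(Excluded from the current account — financial account: purchases of foreign government bonds by domestic residents 525.50, borrowing by resident firms from foreign banks 272.14; capital account: sale of embassy land to a foreign government 36.28, acquisition of foreign patents and trademarks (non-produced assets) 36.48, debt forgiveness received from foreign official creditors 118.05.)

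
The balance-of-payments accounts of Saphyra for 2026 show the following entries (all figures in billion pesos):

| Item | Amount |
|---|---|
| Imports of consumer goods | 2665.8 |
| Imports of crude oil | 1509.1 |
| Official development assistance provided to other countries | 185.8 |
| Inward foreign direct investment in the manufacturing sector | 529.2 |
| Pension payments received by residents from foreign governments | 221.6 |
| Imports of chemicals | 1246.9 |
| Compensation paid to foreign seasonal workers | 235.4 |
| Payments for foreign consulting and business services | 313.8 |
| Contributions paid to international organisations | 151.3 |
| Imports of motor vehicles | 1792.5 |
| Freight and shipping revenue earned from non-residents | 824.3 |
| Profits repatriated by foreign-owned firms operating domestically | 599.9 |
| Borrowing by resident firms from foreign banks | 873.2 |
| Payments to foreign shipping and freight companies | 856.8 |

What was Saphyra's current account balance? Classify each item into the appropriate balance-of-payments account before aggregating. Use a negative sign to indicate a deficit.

Goods: -1509.1 - 1792.5 - 1246.9 - 2665.8 = -7214.3
Services: -856.8 + 824.3 - 313.8 = -346.3
Primary income: -599.9 - 235.4 = -835.3
Secondary income: -185.8 + 221.6 - 151.3 = -115.5
Current account = (-7214.3) + (-346.3) + (-835.3) + (-115.5) = -8511.4
(Excluded from the current account — financial account: inward foreign direct investment in the manufacturing sector 529.2, borrowing by resident firms from foreign banks 873.2.)

-8511.4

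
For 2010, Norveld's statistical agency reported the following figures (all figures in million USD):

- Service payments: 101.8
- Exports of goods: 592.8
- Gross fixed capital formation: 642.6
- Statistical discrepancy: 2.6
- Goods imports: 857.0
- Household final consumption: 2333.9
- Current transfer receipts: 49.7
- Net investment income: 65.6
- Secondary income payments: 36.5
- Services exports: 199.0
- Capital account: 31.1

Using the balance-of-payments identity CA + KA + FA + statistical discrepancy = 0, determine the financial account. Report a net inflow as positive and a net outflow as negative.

Goods balance = 592.8 - 857.0 = -264.2
Services balance = 199.0 - 101.8 = 97.2
Trade balance (goods + services) = -264.2 + 97.2 = -167.0
Net primary income = 65.6
Net secondary income = 49.7 - 36.5 = 13.2
Current account = -167.0 + 65.6 + 13.2 = -88.2
Financial account = -(-88.2 + 31.1 + 2.6) = 54.5

54.5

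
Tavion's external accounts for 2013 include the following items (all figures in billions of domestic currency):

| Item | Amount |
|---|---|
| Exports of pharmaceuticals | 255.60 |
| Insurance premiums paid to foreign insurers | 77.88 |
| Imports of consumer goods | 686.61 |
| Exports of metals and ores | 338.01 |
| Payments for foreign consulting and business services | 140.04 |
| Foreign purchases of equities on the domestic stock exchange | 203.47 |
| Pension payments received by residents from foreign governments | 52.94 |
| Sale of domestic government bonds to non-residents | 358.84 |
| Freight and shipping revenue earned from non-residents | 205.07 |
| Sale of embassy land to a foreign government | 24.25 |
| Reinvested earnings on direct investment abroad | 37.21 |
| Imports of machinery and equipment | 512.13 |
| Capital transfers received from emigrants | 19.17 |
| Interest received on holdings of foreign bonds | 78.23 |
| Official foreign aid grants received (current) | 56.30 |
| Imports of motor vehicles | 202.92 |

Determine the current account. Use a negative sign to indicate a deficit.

-596.22

Goods: -512.13 + 338.01 - 202.92 + 255.60 - 686.61 = -808.05
Services: -77.88 + 205.07 - 140.04 = -12.85
Primary income: 78.23 + 37.21 = 115.44
Secondary income: 56.30 + 52.94 = 109.24
Current account = (-808.05) + (-12.85) + 115.44 + 109.24 = -596.22
(Excluded from the current account — financial account: foreign purchases of equities on the domestic stock exchange 203.47, sale of domestic government bonds to non-residents 358.84; capital account: sale of embassy land to a foreign government 24.25, capital transfers received from emigrants 19.17.)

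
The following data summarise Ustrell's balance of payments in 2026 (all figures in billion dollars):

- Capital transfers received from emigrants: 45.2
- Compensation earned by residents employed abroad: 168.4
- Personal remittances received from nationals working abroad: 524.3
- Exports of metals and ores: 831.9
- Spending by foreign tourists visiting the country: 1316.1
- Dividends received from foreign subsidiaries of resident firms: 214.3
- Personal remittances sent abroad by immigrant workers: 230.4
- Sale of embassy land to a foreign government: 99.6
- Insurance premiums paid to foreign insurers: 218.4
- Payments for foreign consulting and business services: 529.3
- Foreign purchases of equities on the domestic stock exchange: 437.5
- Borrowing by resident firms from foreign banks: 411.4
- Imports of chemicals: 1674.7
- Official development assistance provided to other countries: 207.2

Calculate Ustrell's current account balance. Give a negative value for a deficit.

Goods: -1674.7 + 831.9 = -842.8
Services: -529.3 - 218.4 + 1316.1 = 568.4
Primary income: 168.4 + 214.3 = 382.7
Secondary income: 524.3 - 207.2 - 230.4 = 86.7
Current account = (-842.8) + 568.4 + 382.7 + 86.7 = 195.0
(Excluded from the current account — capital account: capital transfers received from emigrants 45.2, sale of embassy land to a foreign government 99.6; financial account: foreign purchases of equities on the domestic stock exchange 437.5, borrowing by resident firms from foreign banks 411.4.)

195.0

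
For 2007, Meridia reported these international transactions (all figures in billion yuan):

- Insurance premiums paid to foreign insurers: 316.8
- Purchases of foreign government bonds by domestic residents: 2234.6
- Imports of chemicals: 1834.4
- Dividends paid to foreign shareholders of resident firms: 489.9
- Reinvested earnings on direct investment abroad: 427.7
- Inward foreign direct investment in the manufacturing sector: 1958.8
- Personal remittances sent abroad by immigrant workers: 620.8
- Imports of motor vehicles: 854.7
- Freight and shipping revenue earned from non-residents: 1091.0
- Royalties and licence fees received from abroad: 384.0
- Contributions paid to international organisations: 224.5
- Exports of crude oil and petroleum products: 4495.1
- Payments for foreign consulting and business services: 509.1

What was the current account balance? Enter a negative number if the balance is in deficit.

Goods: 4495.1 - 1834.4 - 854.7 = 1806.0
Services: 1091.0 + 384.0 - 509.1 - 316.8 = 649.1
Primary income: -489.9 + 427.7 = -62.2
Secondary income: -620.8 - 224.5 = -845.3
Current account = 1806.0 + 649.1 + (-62.2) + (-845.3) = 1547.6
(Excluded from the current account — financial account: purchases of foreign government bonds by domestic residents 2234.6, inward foreign direct investment in the manufacturing sector 1958.8.)

1547.6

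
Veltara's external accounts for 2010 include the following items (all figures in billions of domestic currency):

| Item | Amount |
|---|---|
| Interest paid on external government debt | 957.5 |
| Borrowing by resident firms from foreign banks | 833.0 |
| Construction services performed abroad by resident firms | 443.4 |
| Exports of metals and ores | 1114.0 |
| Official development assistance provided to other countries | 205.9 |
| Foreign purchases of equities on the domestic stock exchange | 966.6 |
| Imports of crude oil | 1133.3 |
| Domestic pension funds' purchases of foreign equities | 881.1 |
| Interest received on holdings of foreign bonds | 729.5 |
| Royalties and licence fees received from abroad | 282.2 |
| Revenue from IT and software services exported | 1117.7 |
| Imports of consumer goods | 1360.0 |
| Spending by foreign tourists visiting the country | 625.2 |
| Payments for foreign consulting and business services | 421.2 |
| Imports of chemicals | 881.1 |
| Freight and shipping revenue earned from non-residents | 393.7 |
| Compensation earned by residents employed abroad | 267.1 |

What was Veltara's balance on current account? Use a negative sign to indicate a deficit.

Goods: -1133.3 - 881.1 - 1360.0 + 1114.0 = -2260.4
Services: 625.2 + 1117.7 + 393.7 + 282.2 - 421.2 + 443.4 = 2441.0
Primary income: -957.5 + 267.1 + 729.5 = 39.1
Secondary income: -205.9
Current account = (-2260.4) + 2441.0 + 39.1 + (-205.9) = 13.8
(Excluded from the current account — financial account: borrowing by resident firms from foreign banks 833.0, foreign purchases of equities on the domestic stock exchange 966.6, domestic pension funds' purchases of foreign equities 881.1.)

13.8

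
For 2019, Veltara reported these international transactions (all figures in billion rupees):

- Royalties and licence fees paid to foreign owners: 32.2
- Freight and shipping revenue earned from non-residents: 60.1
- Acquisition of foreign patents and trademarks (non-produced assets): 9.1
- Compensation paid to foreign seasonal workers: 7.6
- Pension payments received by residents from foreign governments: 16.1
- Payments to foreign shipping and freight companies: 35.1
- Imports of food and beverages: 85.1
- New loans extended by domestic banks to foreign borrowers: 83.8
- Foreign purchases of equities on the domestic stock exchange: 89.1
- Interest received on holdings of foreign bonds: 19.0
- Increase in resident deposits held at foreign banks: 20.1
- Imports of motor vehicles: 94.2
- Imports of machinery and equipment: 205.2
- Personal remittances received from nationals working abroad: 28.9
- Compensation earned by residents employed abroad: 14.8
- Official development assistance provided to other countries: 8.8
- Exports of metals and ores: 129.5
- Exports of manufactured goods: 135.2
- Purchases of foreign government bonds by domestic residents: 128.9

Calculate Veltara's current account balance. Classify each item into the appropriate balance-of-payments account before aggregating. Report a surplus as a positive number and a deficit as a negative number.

-64.6

Goods: 129.5 - 85.1 - 205.2 - 94.2 + 135.2 = -119.8
Services: -32.2 + 60.1 - 35.1 = -7.2
Primary income: -7.6 + 14.8 + 19.0 = 26.2
Secondary income: 16.1 - 8.8 + 28.9 = 36.2
Current account = (-119.8) + (-7.2) + 26.2 + 36.2 = -64.6
(Excluded from the current account — capital account: acquisition of foreign patents and trademarks (non-produced assets) 9.1; financial account: new loans extended by domestic banks to foreign borrowers 83.8, foreign purchases of equities on the domestic stock exchange 89.1, increase in resident deposits held at foreign banks 20.1, purchases of foreign government bonds by domestic residents 128.9.)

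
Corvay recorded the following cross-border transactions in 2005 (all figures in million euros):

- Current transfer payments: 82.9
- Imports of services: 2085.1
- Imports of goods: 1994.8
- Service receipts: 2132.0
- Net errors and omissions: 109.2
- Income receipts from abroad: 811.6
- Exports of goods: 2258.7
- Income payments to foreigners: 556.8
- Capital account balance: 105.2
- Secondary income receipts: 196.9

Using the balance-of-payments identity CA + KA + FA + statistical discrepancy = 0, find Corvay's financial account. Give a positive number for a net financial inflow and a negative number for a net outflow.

-894.0

Goods balance = 2258.7 - 1994.8 = 263.9
Services balance = 2132.0 - 2085.1 = 46.9
Trade balance (goods + services) = 263.9 + 46.9 = 310.8
Net primary income = 811.6 - 556.8 = 254.8
Net secondary income = 196.9 - 82.9 = 114.0
Current account = 310.8 + 254.8 + 114.0 = 679.6
Financial account = -(679.6 + 105.2 + 109.2) = -894.0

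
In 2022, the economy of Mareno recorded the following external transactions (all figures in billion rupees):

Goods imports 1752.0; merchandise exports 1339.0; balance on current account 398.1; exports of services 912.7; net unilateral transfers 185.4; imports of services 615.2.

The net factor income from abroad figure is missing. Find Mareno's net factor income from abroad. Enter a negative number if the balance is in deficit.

Current account = goods balance + services balance + net primary income + net secondary income
Sum of the known components = 69.9
Net factor income from abroad = CA - (known components) = 398.1 - 69.9 = 328.2

328.2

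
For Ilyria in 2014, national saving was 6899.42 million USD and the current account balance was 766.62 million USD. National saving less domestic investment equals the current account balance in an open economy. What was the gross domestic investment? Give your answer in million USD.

6132.80

I = S - CA = 6899.42 - 766.62 = 6132.80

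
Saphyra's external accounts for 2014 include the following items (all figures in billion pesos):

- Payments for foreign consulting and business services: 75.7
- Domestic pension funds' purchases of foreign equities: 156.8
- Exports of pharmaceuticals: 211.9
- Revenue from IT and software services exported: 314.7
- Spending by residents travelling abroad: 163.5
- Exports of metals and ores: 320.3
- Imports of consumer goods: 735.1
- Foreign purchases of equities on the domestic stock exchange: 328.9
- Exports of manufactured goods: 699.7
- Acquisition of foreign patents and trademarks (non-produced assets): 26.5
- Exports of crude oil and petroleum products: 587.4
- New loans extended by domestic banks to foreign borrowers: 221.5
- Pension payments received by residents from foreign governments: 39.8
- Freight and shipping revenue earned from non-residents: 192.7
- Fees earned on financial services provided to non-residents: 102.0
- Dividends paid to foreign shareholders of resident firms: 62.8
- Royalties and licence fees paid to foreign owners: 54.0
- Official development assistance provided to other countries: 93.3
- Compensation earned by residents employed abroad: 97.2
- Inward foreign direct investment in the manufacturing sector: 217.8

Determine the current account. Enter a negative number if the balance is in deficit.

1381.3

Goods: 211.9 + 587.4 - 735.1 + 699.7 + 320.3 = 1084.2
Services: 192.7 + 102.0 + 314.7 - 54.0 - 75.7 - 163.5 = 316.2
Primary income: 97.2 - 62.8 = 34.4
Secondary income: -93.3 + 39.8 = -53.5
Current account = 1084.2 + 316.2 + 34.4 + (-53.5) = 1381.3
(Excluded from the current account — financial account: domestic pension funds' purchases of foreign equities 156.8, foreign purchases of equities on the domestic stock exchange 328.9, new loans extended by domestic banks to foreign borrowers 221.5, inward foreign direct investment in the manufacturing sector 217.8; capital account: acquisition of foreign patents and trademarks (non-produced assets) 26.5.)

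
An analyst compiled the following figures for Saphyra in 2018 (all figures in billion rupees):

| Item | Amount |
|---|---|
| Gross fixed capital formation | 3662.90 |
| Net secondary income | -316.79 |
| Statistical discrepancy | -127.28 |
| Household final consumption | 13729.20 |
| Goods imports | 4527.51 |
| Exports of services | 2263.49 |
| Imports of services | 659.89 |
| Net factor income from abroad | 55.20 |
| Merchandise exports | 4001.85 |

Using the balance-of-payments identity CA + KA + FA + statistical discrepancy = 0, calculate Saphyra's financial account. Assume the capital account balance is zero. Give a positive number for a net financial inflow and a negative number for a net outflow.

Goods balance = 4001.85 - 4527.51 = -525.66
Services balance = 2263.49 - 659.89 = 1603.60
Trade balance (goods + services) = -525.66 + 1603.60 = 1077.94
Net primary income = 55.20
Net secondary income = -316.79
Current account = 1077.94 + 55.20 + (-316.79) = 816.35
Financial account = -(816.35 + (-127.28)) = -689.07

-689.07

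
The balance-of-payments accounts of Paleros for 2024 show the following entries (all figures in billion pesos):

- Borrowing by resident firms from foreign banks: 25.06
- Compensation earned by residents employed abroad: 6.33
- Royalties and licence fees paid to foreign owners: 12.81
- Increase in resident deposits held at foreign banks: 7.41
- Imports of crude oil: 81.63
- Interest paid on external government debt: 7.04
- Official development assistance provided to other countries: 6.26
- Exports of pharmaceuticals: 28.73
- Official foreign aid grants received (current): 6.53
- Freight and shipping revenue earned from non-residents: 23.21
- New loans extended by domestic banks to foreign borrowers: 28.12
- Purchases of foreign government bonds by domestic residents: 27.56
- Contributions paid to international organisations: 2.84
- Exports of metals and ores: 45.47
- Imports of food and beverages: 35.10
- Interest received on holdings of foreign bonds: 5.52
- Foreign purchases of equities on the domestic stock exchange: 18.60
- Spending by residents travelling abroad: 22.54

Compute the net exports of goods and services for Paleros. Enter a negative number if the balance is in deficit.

Goods: 45.47 - 81.63 - 35.10 + 28.73 = -42.53
Services: 23.21 - 22.54 - 12.81 = -12.14
Trade balance = -42.53 + (-12.14) = -54.67
(Excluded from the trade balance — financial account: borrowing by resident firms from foreign banks 25.06, increase in resident deposits held at foreign banks 7.41, new loans extended by domestic banks to foreign borrowers 28.12, purchases of foreign government bonds by domestic residents 27.56, foreign purchases of equities on the domestic stock exchange 18.60; primary income: compensation earned by residents employed abroad 6.33, interest paid on external government debt 7.04, interest received on holdings of foreign bonds 5.52; secondary income: official development assistance provided to other countries 6.26, official foreign aid grants received (current) 6.53, contributions paid to international organisations 2.84.)

-54.67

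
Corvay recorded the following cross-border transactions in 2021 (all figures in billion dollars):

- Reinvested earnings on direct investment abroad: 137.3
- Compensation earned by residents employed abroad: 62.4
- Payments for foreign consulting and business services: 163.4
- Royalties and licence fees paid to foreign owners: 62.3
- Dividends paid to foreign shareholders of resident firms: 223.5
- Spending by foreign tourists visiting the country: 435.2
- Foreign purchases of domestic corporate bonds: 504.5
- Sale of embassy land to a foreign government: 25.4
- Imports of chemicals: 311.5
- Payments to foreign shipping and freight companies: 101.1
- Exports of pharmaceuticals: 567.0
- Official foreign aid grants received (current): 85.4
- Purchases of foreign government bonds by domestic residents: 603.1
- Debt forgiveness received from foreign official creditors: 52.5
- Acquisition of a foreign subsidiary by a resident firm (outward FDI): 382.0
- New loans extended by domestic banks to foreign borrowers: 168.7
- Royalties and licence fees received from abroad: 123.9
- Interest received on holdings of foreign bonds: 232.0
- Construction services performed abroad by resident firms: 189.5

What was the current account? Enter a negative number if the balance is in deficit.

970.9

Goods: -311.5 + 567.0 = 255.5
Services: -62.3 - 101.1 + 189.5 - 163.4 + 123.9 + 435.2 = 421.8
Primary income: 232.0 - 223.5 + 62.4 + 137.3 = 208.2
Secondary income: 85.4
Current account = 255.5 + 421.8 + 208.2 + 85.4 = 970.9
(Excluded from the current account — financial account: foreign purchases of domestic corporate bonds 504.5, purchases of foreign government bonds by domestic residents 603.1, acquisition of a foreign subsidiary by a resident firm (outward FDI) 382.0, new loans extended by domestic banks to foreign borrowers 168.7; capital account: sale of embassy land to a foreign government 25.4, debt forgiveness received from foreign official creditors 52.5.)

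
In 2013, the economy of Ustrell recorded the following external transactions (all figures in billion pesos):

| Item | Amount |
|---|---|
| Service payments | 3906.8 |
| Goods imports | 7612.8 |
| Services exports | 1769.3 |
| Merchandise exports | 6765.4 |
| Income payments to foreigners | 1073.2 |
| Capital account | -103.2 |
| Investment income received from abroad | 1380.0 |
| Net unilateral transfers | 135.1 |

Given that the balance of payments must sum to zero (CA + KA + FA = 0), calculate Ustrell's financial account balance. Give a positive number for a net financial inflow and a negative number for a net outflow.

Goods balance = 6765.4 - 7612.8 = -847.4
Services balance = 1769.3 - 3906.8 = -2137.5
Trade balance (goods + services) = -847.4 + (-2137.5) = -2984.9
Net primary income = 1380.0 - 1073.2 = 306.8
Net secondary income = 135.1
Current account = -2984.9 + 306.8 + 135.1 = -2543.0
Financial account = -(-2543.0 + (-103.2)) = 2646.2

2646.2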